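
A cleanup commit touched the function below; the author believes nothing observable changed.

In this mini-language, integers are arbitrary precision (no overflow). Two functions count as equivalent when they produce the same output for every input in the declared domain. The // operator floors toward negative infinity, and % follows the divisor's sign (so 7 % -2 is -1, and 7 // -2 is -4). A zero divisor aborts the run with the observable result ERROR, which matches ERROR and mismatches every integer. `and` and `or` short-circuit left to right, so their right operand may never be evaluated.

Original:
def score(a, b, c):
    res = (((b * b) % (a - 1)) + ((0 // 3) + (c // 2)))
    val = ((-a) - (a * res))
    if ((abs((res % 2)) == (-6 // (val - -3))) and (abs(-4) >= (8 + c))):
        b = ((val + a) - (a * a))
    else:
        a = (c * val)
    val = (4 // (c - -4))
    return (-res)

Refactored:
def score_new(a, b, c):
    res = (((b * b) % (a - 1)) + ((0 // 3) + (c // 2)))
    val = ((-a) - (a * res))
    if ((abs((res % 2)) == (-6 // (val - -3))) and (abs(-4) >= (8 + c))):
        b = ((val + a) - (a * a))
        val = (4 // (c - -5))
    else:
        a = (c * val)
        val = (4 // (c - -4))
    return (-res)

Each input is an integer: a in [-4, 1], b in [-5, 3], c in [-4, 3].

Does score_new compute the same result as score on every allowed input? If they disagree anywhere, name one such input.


Try a=-4, b=-4, c=-4.
score: res becomes -6; next val becomes -20; next ((abs((res % 2)) == (-6 // (val - -3))) and (abs(-4) >= (8 + c))) evaluates to true; next b becomes -40; next hits division by zero so the output is ERROR
score_new: res becomes -6; next val becomes -20; next ((abs((res % 2)) == (-6 // (val - -3))) and (abs(-4) >= (8 + c))) evaluates to true; next b becomes -40; next val becomes 4; next final value 6
ERROR vs 6 — the two versions disagree here.
verdict: not equivalent; witness: a=-4, b=-4, c=-4


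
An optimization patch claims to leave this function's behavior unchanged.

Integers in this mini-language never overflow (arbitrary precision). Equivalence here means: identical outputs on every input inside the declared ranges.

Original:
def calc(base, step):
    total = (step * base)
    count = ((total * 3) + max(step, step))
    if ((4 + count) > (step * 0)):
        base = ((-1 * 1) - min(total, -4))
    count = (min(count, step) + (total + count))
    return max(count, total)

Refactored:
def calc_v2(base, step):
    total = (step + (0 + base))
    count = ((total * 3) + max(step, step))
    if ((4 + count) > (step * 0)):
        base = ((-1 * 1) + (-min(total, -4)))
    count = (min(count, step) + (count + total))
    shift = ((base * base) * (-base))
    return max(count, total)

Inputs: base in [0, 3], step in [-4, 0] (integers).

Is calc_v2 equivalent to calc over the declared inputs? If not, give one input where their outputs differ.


The rewrite breaks on base=0, step=-4, where the results are 0 and -4.
calc: total becomes 0; next count becomes -4; next ((4 + count) > (step * 0)) evaluates to false; next count becomes -8; next final value 0
calc_v2: total becomes -4; next count becomes -16; next ((4 + count) > (step * 0)) evaluates to false; next count becomes -36; next shift becomes 0; next final value -4
verdict: not equivalent; witness: base=0, step=-4


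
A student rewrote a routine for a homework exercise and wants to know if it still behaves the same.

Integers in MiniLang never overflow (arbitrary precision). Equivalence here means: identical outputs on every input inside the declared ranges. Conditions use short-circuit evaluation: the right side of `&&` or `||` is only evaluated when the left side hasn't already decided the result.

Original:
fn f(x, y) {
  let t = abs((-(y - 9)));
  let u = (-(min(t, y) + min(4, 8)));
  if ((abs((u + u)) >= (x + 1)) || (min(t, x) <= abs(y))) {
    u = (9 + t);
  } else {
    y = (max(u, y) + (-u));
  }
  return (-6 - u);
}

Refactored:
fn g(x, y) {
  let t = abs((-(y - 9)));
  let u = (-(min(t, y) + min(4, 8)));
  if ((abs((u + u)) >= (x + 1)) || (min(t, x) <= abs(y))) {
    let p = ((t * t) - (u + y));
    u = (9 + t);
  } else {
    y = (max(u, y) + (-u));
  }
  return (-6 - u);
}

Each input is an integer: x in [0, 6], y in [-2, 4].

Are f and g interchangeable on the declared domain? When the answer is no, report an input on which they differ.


Reading the diff, among the changes: arithmetic usage differs, statement counts differ, local variable names differ.
Tracing x=0, y=0: f: t = 9; u = -4; ((abs((u + u)) >= (x + 1)) || (min(t, x) <= abs(y))) -> true; u = 18; return -24 | g: t = 9; u = -4; ((abs((u + u)) >= (x + 1)) || (min(t, x) <= abs(y))) -> true; p = 85; u = 18; return -24 — matching result -24.
Sweeping the whole domain (49 inputs) finds no disagreement.
verdict: equivalent


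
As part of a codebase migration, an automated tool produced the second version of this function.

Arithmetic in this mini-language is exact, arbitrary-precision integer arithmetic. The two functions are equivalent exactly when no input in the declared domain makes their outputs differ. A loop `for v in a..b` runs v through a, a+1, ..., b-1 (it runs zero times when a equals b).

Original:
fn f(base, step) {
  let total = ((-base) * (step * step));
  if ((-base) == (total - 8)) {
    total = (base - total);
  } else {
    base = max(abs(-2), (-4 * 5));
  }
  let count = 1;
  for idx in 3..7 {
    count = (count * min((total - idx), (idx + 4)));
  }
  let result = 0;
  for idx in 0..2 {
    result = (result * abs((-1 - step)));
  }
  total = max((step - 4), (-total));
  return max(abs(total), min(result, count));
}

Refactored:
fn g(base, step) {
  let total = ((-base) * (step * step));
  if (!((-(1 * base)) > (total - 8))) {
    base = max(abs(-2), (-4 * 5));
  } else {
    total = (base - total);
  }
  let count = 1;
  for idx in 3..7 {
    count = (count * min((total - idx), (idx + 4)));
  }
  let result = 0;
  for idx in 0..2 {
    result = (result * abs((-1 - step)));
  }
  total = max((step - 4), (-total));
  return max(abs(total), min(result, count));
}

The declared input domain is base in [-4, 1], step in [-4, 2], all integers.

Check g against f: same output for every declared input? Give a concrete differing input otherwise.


Try base=-4, step=-1.
f: total = 4; ((-base) == (total - 8)) -> false; base = 2; count = 1; [idx=3]; count = 1; [idx=4]; count = 0; [idx=5]; count = 0; [idx=6]; count = 0; result = 0; [idx=0]; result = 0; [idx=1]; result = 0; total = -4; return 4
g: total = 4; (!((-(1 * base)) > (total - 8))) -> false; total = -8; count = 1; [idx=3]; count = -11; [idx=4]; count = 132; [idx=5]; count = -1716; [idx=6]; count = 24024; result = 0; [idx=0]; result = 0; [idx=1]; result = 0; total = 8; return 8
4 vs 8 — the two versions disagree here.
verdict: not equivalent; witness: base=-4, step=-1


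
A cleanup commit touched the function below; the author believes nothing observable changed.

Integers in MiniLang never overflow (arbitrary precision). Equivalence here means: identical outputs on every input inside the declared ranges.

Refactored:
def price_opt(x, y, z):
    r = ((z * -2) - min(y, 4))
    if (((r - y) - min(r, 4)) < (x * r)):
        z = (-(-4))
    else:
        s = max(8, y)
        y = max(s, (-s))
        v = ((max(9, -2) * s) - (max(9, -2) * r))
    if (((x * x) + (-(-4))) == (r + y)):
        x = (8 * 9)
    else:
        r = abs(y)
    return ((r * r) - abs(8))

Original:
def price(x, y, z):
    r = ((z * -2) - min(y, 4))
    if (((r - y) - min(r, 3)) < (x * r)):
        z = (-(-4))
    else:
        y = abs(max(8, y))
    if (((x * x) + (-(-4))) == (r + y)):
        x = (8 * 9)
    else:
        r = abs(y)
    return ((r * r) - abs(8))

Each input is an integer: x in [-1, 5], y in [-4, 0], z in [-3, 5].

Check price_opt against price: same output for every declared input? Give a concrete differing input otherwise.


Not equivalent: x=1, y=-3, z=-3 separates them (56 vs 1).
price: r=9, then (((r - y) - min(r, 3)) < (x * r)) is false, then y=8, then (((x * x) + (-(-4))) == (r + y)) is false, then r=8, then returns 56
price_opt: r=9, then (((r - y) - min(r, 4)) < (x * r)) is true, then z=4, then (((x * x) + (-(-4))) == (r + y)) is false, then r=3, then returns 1
verdict: not equivalent; witness: x=1, y=-3, z=-3


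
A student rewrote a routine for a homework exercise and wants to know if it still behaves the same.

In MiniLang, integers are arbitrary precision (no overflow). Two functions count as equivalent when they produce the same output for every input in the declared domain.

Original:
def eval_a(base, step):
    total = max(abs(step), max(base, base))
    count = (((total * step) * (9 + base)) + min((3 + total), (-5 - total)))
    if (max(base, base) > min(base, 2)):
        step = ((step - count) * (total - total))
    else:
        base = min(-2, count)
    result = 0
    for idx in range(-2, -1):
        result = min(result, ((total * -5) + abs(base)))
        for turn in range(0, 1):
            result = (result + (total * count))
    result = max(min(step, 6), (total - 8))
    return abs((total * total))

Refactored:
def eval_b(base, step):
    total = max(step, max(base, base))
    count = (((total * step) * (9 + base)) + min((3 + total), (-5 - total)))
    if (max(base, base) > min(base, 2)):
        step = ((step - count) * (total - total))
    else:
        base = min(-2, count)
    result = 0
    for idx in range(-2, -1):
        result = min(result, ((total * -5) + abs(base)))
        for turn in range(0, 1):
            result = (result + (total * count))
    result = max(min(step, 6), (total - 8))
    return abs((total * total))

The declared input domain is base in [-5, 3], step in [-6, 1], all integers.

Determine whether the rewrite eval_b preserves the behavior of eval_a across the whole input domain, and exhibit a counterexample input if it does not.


Not equivalent: base=-5, step=-6 separates them (36 vs 25).
eval_a: total := 6 | count := -155 | (max(base, base) > min(base, 2)): false | base := -155 | result := 0 | iter idx=-2: | result := 0 | iter turn=0: | result := -930 | result := -2 | result 36
eval_b: total := -5 | count := 118 | (max(base, base) > min(base, 2)): false | base := -2 | result := 0 | iter idx=-2: | result := 0 | iter turn=0: | result := -590 | result := -6 | result 25
verdict: not equivalent; witness: base=-5, step=-6


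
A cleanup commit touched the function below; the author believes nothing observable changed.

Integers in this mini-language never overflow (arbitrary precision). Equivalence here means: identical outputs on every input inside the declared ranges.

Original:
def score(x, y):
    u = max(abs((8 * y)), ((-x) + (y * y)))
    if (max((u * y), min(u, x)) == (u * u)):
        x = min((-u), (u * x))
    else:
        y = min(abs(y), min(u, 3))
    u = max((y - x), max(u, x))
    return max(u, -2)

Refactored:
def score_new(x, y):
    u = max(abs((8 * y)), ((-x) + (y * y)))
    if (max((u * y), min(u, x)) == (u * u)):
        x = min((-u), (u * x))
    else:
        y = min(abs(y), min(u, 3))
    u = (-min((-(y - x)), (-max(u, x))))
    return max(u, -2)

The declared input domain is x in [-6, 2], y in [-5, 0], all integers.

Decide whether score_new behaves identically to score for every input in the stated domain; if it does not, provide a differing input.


Differences: min/max/abs usage differs — yet all 54 inputs agree.
verdict: equivalent


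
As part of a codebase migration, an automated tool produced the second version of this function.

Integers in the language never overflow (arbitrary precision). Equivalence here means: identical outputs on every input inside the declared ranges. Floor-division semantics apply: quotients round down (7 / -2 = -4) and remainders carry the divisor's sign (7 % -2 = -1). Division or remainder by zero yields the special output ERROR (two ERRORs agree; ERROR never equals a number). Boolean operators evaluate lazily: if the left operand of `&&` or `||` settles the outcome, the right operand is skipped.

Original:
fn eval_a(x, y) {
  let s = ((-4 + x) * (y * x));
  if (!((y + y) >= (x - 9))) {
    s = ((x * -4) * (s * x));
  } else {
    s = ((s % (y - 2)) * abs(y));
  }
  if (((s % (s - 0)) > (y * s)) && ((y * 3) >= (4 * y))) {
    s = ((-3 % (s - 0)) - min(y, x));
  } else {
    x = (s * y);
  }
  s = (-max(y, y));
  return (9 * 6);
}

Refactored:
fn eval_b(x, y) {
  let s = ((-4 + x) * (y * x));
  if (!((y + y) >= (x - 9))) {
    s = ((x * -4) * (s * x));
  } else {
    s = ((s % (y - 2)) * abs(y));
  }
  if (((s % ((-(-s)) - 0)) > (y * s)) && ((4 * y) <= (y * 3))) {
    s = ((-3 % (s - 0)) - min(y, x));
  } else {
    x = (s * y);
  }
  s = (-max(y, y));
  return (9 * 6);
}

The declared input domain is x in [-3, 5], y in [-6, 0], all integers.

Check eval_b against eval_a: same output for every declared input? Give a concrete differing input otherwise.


Behavior is preserved: although comparison usage differs, the outputs never diverge.
One worked example (x=2, y=-5) — eval_a: s becomes 20; next (!((y + y) >= (x - 9))) evaluates to true; next s becomes -320; next (((s % (s - 0)) > (y * s)) && ((y * 3) >= (4 * y))) evaluates to false; next x becomes 1600; next s becomes 5; next final value 54; eval_b: s becomes 20; next (!((y + y) >= (x - 9))) evaluates to true; next s becomes -320; next (((s % ((-(-s)) - 0)) > (y * s)) && ((4 * y) <= (y * 3))) evaluates to false; next x becomes 1600; next s becomes 5; next final value 54; agreement on 54.
Checked all 63 inputs in the declared domain: the outputs agree on every one.
verdict: equivalent


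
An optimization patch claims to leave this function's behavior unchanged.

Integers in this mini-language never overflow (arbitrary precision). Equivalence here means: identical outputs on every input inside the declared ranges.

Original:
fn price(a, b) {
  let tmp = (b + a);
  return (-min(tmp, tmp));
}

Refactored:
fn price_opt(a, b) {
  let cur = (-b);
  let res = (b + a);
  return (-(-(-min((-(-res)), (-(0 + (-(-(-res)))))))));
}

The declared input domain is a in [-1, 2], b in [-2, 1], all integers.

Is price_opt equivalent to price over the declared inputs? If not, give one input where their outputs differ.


The two are interchangeable: constant usage differs, and statement counts differ, and arithmetic usage differs, and local variable names differ, and every declared input agrees.
As a probe, take a=1, b=0: price runs tmp=1, then returns -1; price_opt runs cur=0, then res=1, then returns -1; both end at -1.
Sweeping the whole domain (16 inputs) finds no disagreement.
verdict: equivalent


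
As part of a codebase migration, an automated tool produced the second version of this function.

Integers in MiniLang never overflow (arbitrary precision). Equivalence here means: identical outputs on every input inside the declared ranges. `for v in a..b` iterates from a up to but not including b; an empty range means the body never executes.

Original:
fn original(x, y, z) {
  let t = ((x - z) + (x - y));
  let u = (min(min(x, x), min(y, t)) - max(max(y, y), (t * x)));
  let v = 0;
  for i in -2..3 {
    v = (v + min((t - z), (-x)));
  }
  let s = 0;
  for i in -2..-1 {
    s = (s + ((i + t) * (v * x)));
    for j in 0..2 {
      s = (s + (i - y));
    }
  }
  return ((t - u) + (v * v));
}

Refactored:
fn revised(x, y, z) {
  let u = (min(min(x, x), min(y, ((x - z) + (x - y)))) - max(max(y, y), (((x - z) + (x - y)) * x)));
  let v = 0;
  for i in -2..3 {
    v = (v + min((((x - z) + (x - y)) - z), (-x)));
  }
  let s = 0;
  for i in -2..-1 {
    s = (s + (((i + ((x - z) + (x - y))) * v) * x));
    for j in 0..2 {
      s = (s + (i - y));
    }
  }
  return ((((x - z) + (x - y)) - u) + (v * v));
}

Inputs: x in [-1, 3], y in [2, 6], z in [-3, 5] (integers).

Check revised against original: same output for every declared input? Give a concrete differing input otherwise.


Behavior is preserved: although statement counts differ, arithmetic usage differs, local variable names differ, the outputs never diverge.
One worked example (x=3, y=5, z=-2) — original: t := 3 | u := -6 | v := 0 | iter i=-2: | v := -3 | iter i=-1: | v := -6 | iter i=0: | v := -9 | iter i=1: | v := -12 | iter i=2: | v := -15 | s := 0 | iter i=-2: | s := -45 | iter j=0: | s := -52 | iter j=1: | s := -59 | result 234; revised: u := -6 | v := 0 | iter i=-2: | v := -3 | iter i=-1: | v := -6 | iter i=0: | v := -9 | iter i=1: | v := -12 | iter i=2: | v := -15 | s := 0 | iter i=-2: | s := -45 | iter j=0: | s := -52 | iter j=1: | s := -59 | result 234; agreement on 234.
An exhaustive pass over the 225 declared inputs shows identical outputs.
verdict: equivalent


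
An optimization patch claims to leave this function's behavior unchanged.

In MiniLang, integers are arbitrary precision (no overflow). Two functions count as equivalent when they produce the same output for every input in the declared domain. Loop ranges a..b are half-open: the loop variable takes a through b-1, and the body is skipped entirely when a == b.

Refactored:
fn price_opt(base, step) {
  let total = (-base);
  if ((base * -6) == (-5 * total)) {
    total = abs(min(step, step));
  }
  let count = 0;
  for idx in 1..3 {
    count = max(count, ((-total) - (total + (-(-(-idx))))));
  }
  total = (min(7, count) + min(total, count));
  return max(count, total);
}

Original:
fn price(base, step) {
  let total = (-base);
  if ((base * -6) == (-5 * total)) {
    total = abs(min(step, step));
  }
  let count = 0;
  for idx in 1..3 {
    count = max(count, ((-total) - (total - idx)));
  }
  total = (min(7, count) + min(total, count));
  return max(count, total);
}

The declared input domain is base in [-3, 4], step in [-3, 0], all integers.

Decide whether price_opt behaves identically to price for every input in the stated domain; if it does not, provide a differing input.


Reading the diff, among the changes: arithmetic usage differs.
One worked example (base=-2, step=-2) — price: total becomes 2; next ((base * -6) == (-5 * total)) evaluates to false; next count becomes 0; next at idx=1:; next count becomes 0; next at idx=2:; next count becomes 0; next total becomes 0; next final value 0; price_opt: total becomes 2; next ((base * -6) == (-5 * total)) evaluates to false; next count becomes 0; next at idx=1:; next count becomes 0; next at idx=2:; next count becomes 0; next total becomes 0; next final value 0; agreement on 0.
Every one of the 32 inputs gives matching results.
verdict: equivalent


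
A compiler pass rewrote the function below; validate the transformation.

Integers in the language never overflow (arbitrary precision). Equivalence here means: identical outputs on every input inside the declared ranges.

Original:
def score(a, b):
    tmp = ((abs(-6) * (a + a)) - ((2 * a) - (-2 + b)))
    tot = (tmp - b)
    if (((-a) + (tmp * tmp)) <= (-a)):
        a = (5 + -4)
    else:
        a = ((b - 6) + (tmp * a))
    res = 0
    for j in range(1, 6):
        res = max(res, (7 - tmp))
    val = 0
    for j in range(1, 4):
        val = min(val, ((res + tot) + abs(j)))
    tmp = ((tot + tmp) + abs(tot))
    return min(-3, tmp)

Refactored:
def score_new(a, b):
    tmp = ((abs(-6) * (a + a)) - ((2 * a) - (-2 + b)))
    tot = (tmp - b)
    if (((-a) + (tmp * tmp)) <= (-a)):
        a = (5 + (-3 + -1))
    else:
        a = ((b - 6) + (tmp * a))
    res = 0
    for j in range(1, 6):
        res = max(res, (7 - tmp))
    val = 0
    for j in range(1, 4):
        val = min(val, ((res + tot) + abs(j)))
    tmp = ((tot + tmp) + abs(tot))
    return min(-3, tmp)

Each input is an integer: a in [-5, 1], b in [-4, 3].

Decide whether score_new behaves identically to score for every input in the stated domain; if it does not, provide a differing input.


Differences: constant usage differs, plus arithmetic usage differs — yet all 56 inputs agree.
verdict: equivalent


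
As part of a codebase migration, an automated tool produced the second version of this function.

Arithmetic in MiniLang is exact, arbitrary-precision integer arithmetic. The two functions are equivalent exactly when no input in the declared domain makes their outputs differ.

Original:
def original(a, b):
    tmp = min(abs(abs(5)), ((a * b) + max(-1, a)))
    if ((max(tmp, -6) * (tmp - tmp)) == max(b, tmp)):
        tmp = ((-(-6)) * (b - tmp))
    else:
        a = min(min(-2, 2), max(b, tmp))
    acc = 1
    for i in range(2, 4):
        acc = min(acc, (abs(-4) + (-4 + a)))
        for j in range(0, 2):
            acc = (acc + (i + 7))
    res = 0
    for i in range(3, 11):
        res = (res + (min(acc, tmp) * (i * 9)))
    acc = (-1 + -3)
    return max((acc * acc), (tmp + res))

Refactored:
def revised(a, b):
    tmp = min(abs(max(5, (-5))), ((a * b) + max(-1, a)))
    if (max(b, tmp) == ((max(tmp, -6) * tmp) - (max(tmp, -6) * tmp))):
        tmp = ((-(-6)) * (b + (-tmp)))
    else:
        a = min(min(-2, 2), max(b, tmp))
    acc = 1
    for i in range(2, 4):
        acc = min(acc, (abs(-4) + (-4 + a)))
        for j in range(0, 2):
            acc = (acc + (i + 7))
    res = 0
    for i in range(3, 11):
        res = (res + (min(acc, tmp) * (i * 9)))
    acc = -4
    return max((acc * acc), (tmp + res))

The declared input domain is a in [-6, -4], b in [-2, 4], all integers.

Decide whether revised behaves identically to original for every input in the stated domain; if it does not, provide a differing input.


This is a faithful refactor — min/max/abs usage differs; constant usage differs; arithmetic usage differs, but the computed results match everywhere.
As a probe, take a=-5, b=-2: original runs tmp=5, then ((max(tmp, -6) * (tmp - tmp)) == max(b, tmp)) is false, then a=-2, then acc=1, then (i=2), then acc=-2, then (j=0), then acc=7, then (j=1), then acc=16, then (i=3), then acc=-2, then (j=0), then acc=8, then (j=1), then acc=18, then res=0, then (i=3), then res=135, then (i=4), then res=315, then (i=5), then res=540, then (i=6), then res=810, then (i=7), then res=1125, then (i=8), then res=1485, then (i=9), then res=1890, then (i=10), then res=2340, then acc=-4, then returns 2345; revised runs tmp=5, then (max(b, tmp) == ((max(tmp, -6) * tmp) - (max(tmp, -6) * tmp))) is false, then a=-2, then acc=1, then (i=2), then acc=-2, then (j=0), then acc=7, then (j=1), then acc=16, then (i=3), then acc=-2, then (j=0), then acc=8, then (j=1), then acc=18, then res=0, then (i=3), then res=135, then (i=4), then res=315, then (i=5), then res=540, then (i=6), then res=810, then (i=7), then res=1125, then (i=8), then res=1485, then (i=9), then res=1890, then (i=10), then res=2340, then acc=-4, then returns 2345; both end at 2345.
Every one of the 21 inputs gives matching results.
verdict: equivalent


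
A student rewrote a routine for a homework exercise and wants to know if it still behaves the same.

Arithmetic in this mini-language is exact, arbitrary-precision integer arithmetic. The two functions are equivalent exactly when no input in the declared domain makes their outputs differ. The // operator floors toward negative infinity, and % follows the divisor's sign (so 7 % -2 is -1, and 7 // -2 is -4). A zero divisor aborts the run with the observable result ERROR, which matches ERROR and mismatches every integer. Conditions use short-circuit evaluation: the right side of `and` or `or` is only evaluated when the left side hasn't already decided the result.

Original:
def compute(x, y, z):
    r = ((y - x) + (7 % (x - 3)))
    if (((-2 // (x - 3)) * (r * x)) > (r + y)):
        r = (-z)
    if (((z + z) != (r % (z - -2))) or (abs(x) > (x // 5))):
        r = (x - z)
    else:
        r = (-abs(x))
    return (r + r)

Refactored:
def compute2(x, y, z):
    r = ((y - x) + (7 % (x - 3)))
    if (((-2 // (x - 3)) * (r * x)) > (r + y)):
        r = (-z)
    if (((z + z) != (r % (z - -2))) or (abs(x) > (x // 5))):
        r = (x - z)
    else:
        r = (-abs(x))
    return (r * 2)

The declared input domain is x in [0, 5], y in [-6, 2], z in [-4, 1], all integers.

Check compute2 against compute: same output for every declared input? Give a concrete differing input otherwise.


The two versions differ — the changes include arithmetic usage differs; and constant usage differs.
As a probe, take x=0, y=2, z=-2: compute runs r := 0 | (((-2 // (x - 3)) * (r * x)) > (r + y)): false | divide-by-zero, output ERROR; compute2 runs r := 0 | (((-2 // (x - 3)) * (r * x)) > (r + y)): false | divide-by-zero, output ERROR; both end at ERROR.
Every one of the 324 inputs gives matching results.
verdict: equivalent


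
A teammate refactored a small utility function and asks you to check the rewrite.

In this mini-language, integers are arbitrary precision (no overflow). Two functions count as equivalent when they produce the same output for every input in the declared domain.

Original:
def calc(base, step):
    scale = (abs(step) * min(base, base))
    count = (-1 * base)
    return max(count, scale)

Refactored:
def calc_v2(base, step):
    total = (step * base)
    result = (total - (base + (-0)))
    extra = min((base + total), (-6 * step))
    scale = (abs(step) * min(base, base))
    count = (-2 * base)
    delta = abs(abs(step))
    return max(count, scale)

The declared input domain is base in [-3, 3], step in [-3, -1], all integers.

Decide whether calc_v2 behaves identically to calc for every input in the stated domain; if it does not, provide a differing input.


The rewrite breaks on base=-3, step=-3, where the results are 3 and 6.
calc: scale becomes -9; next count becomes 3; next final value 3
calc_v2: total becomes 9; next result becomes 12; next extra becomes 6; next scale becomes -9; next count becomes 6; next delta becomes 3; next final value 6
verdict: not equivalent; witness: base=-3, step=-3


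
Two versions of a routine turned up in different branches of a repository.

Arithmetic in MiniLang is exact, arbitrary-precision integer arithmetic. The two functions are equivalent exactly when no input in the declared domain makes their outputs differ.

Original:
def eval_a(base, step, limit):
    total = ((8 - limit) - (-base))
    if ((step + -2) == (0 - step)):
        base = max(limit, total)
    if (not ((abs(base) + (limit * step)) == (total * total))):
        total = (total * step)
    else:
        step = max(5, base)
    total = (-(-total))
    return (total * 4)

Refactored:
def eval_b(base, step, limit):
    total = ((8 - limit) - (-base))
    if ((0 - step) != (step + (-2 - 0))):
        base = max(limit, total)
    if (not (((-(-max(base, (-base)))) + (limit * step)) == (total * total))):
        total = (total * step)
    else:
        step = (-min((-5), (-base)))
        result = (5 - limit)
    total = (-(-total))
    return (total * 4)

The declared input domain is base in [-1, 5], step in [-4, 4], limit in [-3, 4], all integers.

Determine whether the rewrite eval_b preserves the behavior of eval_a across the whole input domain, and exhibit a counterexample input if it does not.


The rewrite breaks on base=-1, step=2, limit=4, where the results are 12 and 24.
eval_a: total = 3; ((step + -2) == (0 - step)) -> false; (not ((abs(base) + (limit * step)) == (total * total))) -> false; step = 5; total = 3; return 12
eval_b: total = 3; ((0 - step) != (step + (-2 - 0))) -> true; base = 4; (not (((-(-max(base, (-base)))) + (limit * step)) == (total * total))) -> true; total = 6; total = 6; return 24
verdict: not equivalent; witness: base=-1, step=2, limit=4


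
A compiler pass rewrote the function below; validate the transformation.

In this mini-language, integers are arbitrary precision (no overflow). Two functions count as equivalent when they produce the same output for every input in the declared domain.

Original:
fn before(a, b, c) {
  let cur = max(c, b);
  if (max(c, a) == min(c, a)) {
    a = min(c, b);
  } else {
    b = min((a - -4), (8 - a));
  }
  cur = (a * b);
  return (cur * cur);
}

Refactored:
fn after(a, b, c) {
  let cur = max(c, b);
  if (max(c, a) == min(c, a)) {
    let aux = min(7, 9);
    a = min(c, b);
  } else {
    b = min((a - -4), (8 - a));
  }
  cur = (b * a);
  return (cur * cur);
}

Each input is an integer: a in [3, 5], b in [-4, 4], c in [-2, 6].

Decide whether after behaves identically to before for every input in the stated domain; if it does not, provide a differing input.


Reading the diff, among the changes: constant usage differs, local variable names differ, min/max/abs usage differs, statement counts differ.
One worked example (a=3, b=1, c=4) — before: cur = 4; (max(c, a) == min(c, a)) -> false; b = 5; cur = 15; return 225; after: cur = 4; (max(c, a) == min(c, a)) -> false; b = 5; cur = 15; return 225; agreement on 225.
Checked all 243 inputs in the declared domain: the outputs agree on every one.
verdict: equivalent


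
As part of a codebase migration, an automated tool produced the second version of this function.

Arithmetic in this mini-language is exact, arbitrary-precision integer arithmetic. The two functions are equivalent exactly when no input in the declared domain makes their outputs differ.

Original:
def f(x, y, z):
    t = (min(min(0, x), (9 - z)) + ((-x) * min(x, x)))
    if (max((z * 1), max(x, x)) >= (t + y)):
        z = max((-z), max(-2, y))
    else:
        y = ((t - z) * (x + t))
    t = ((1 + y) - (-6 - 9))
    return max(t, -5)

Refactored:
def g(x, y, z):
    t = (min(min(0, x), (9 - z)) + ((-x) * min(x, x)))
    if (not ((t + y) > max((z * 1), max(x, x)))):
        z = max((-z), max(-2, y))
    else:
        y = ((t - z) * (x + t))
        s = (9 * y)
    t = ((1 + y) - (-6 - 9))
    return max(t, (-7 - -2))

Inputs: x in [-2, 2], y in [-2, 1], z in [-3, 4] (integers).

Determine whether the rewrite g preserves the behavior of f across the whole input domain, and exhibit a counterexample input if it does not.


The two versions differ — the changes include statement counts differ, plus comparison usage differs, plus boolean connective usage differs, plus constant usage differs, plus local variable names differ, plus arithmetic usage differs.
Spot check at x=0, y=-1, z=2 — f: t = 0; (max((z * 1), max(x, x)) >= (t + y)) -> true; z = -1; t = 15; return 15. g: t = 0; (not ((t + y) > max((z * 1), max(x, x)))) -> true; z = -1; t = 15; return 15. Both give 15.
Sweeping the whole domain (160 inputs) finds no disagreement.
verdict: equivalent


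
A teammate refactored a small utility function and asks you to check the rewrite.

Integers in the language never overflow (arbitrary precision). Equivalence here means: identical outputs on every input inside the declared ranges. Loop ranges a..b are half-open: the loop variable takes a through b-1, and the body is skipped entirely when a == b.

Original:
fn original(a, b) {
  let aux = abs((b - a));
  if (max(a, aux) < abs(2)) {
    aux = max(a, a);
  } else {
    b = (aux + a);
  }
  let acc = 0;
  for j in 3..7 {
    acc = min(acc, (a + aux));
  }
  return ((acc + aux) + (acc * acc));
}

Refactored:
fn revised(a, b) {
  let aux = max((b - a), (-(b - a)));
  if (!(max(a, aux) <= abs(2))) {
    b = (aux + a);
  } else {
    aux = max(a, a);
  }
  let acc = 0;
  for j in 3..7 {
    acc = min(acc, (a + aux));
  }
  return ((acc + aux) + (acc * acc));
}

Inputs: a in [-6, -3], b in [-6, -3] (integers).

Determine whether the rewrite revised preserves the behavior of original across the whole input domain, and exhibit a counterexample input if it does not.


Consider the input a=-6, b=-4.
original: aux := 2 | (max(a, aux) < abs(2)): false | b := -4 | acc := 0 | iter j=3: | acc := -4 | iter j=4: | acc := -4 | iter j=5: | acc := -4 | iter j=6: | acc := -4 | result 14
revised: aux := 2 | (!(max(a, aux) <= abs(2))): false | aux := -6 | acc := 0 | iter j=3: | acc := -12 | iter j=4: | acc := -12 | iter j=5: | acc := -12 | iter j=6: | acc := -12 | result 126
14 and 126 differ, so these are not the same function on this domain.
verdict: not equivalent; witness: a=-6, b=-4


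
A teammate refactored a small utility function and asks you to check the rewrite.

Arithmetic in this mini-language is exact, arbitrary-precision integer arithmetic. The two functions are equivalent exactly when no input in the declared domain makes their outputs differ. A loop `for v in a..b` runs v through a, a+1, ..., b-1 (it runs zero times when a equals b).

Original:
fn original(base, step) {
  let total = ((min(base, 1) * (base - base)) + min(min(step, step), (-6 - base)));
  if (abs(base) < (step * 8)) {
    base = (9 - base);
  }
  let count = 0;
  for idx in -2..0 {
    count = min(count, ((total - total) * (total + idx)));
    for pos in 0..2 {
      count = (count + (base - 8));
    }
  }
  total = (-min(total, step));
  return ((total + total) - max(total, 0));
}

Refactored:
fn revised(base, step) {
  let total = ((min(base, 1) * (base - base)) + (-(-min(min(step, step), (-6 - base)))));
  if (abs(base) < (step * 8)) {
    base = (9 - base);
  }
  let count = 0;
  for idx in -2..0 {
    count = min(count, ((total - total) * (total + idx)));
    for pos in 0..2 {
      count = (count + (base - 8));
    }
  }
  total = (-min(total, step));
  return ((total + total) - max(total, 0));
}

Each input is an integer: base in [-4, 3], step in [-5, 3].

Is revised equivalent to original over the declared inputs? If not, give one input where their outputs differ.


This is a faithful refactor — same computation, different form, but the computed results match everywhere.
Spot check at base=-2, step=2 — original: total := -4 | (abs(base) < (step * 8)): true | base := 11 | count := 0 | iter idx=-2: | count := 0 | iter pos=0: | count := 3 | iter pos=1: | count := 6 | iter idx=-1: | count := 0 | iter pos=0: | count := 3 | iter pos=1: | count := 6 | total := 4 | result 4. revised: total := -4 | (abs(base) < (step * 8)): true | base := 11 | count := 0 | iter idx=-2: | count := 0 | iter pos=0: | count := 3 | iter pos=1: | count := 6 | iter idx=-1: | count := 0 | iter pos=0: | count := 3 | iter pos=1: | count := 6 | total := 4 | result 4. Both give 4.
An exhaustive pass over the 72 declared inputs shows identical outputs.
verdict: equivalent


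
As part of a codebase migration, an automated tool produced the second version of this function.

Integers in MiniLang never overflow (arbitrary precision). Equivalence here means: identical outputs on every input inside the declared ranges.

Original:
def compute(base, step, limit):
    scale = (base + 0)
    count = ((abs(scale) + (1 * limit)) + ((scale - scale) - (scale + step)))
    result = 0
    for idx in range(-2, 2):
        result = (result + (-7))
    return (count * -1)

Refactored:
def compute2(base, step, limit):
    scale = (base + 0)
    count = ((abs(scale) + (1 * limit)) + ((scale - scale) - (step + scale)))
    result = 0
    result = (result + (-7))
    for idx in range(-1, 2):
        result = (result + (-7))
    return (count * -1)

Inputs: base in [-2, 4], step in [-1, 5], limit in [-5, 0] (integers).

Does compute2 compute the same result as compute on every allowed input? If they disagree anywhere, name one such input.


Behavior is preserved: although statement counts differ; and loop structure differs; and constant usage differs; and arithmetic usage differs, the outputs never diverge.
Tracing base=1, step=1, limit=-3: compute: scale=1, then count=-4, then result=0, then (idx=-2), then result=-7, then (idx=-1), then result=-14, then (idx=0), then result=-21, then (idx=1), then result=-28, then returns 4 | compute2: scale=1, then count=-4, then result=0, then result=-7, then (idx=-1), then result=-14, then (idx=0), then result=-21, then (idx=1), then result=-28, then returns 4 — matching result 4.
Sweeping the whole domain (294 inputs) finds no disagreement.
verdict: equivalent


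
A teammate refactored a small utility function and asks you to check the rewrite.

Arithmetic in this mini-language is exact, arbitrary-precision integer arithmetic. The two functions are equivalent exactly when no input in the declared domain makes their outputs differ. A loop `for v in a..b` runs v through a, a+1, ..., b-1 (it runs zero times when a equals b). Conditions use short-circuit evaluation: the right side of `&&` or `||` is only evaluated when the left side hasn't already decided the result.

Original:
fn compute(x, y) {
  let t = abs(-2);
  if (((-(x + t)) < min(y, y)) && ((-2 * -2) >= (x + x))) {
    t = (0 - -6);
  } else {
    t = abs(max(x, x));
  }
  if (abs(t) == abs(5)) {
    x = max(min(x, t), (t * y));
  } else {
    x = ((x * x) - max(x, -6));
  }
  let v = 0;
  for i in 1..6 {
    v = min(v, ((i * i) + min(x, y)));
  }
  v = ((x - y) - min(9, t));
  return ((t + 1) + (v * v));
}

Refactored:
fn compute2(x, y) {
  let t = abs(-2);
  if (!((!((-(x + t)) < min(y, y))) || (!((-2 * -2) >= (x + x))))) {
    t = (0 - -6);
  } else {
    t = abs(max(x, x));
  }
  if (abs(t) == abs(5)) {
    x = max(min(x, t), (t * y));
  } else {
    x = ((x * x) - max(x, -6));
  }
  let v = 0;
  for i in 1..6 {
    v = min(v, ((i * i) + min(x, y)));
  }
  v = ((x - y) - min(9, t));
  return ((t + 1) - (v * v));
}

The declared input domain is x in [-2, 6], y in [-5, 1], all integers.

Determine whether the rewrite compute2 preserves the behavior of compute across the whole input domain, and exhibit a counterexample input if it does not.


These are not equivalent — on x=-2, y=-5 the outputs split (84 vs -78).
compute: t := 2 | (((-(x + t)) < min(y, y)) && ((-2 * -2) >= (x + x))): false | t := 2 | (abs(t) == abs(5)): false | x := 6 | v := 0 | iter i=1: | v := -4 | iter i=2: | v := -4 | iter i=3: | v := -4 | iter i=4: | v := -4 | iter i=5: | v := -4 | v := 9 | result 84
compute2: t := 2 | (!((!((-(x + t)) < min(y, y))) || (!((-2 * -2) >= (x + x))))): false | t := 2 | (abs(t) == abs(5)): false | x := 6 | v := 0 | iter i=1: | v := -4 | iter i=2: | v := -4 | iter i=3: | v := -4 | iter i=4: | v := -4 | iter i=5: | v := -4 | v := 9 | result -78
verdict: not equivalent; witness: x=-2, y=-5


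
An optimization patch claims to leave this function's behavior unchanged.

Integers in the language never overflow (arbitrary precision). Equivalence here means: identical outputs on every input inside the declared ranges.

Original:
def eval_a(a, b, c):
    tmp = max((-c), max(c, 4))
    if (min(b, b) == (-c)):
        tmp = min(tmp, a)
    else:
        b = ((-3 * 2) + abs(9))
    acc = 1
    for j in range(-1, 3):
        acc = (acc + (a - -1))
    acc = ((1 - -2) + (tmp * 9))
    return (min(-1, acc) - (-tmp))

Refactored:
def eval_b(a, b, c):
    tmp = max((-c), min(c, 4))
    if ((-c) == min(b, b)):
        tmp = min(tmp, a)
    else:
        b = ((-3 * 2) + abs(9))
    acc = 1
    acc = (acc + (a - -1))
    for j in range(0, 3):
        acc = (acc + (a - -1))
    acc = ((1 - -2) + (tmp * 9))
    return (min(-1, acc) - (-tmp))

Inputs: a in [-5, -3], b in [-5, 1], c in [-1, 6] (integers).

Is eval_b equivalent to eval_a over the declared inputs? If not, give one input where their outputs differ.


The rewrite breaks on a=-5, b=-5, c=-1, where the results are 3 and 0.
eval_a: tmp becomes 4; next (min(b, b) == (-c)) evaluates to false; next b becomes 3; next acc becomes 1; next at j=-1:; next acc becomes -3; next at j=0:; next acc becomes -7; next at j=1:; next acc becomes -11; next at j=2:; next acc becomes -15; next acc becomes 39; next final value 3
eval_b: tmp becomes 1; next ((-c) == min(b, b)) evaluates to false; next b becomes 3; next acc becomes 1; next acc becomes -3; next at j=0:; next acc becomes -7; next at j=1:; next acc becomes -11; next at j=2:; next acc becomes -15; next acc becomes 12; next final value 0
verdict: not equivalent; witness: a=-5, b=-5, c=-1


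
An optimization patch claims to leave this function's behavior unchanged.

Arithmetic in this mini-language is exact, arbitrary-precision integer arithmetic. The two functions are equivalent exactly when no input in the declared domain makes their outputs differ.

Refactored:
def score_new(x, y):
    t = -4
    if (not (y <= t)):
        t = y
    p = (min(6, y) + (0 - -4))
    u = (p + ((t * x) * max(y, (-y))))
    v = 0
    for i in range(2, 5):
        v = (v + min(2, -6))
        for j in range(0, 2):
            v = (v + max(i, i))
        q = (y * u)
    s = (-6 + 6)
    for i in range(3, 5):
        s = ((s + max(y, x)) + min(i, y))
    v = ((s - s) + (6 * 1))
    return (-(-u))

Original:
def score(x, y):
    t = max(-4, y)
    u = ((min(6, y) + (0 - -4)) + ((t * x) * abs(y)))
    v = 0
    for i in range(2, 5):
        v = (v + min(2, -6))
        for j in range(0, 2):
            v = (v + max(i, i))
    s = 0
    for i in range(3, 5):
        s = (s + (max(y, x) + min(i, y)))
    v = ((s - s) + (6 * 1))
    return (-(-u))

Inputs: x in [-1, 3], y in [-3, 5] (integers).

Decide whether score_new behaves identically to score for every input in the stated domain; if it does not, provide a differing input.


This is a faithful refactor — statement counts differ; also branching structure differs; also local variable names differ; also comparison usage differs; also min/max/abs usage differs; also arithmetic usage differs; also boolean connective usage differs; also constant usage differs, but the computed results match everywhere.
Spot check at x=2, y=3 — score: t := 3 | u := 25 | v := 0 | iter i=2: | v := -6 | iter j=0: | v := -4 | iter j=1: | v := -2 | iter i=3: | v := -8 | iter j=0: | v := -5 | iter j=1: | v := -2 | iter i=4: | v := -8 | iter j=0: | v := -4 | iter j=1: | v := 0 | s := 0 | iter i=3: | s := 6 | iter i=4: | s := 12 | v := 6 | result 25. score_new: t := -4 | (not (y <= t)): true | t := 3 | p := 7 | u := 25 | v := 0 | iter i=2: | v := -6 | iter j=0: | v := -4 | iter j=1: | v := -2 | q := 75 | iter i=3: | v := -8 | iter j=0: | v := -5 | iter j=1: | v := -2 | q := 75 | iter i=4: | v := -8 | iter j=0: | v := -4 | iter j=1: | v := 0 | q := 75 | s := 0 | iter i=3: | s := 6 | iter i=4: | s := 12 | v := 6 | result 25. Both give 25.
Sweeping the whole domain (45 inputs) finds no disagreement.
verdict: equivalent
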